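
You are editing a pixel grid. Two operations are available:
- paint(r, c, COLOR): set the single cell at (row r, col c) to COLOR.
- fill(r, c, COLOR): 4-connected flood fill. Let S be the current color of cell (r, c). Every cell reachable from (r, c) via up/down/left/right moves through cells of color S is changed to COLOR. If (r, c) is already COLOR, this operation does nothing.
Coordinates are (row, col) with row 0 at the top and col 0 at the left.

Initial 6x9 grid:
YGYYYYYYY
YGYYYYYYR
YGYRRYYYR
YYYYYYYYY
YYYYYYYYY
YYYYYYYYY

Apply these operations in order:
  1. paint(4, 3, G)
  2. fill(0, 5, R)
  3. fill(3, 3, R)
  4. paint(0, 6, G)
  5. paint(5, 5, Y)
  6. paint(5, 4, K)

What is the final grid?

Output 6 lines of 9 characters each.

Answer: RGRRRRGRR
RGRRRRRRR
RGRRRRRRR
RRRRRRRRR
RRRGRRRRR
RRRRKYRRR

Derivation:
After op 1 paint(4,3,G):
YGYYYYYYY
YGYYYYYYR
YGYRRYYYR
YYYYYYYYY
YYYGYYYYY
YYYYYYYYY
After op 2 fill(0,5,R) [46 cells changed]:
RGRRRRRRR
RGRRRRRRR
RGRRRRRRR
RRRRRRRRR
RRRGRRRRR
RRRRRRRRR
After op 3 fill(3,3,R) [0 cells changed]:
RGRRRRRRR
RGRRRRRRR
RGRRRRRRR
RRRRRRRRR
RRRGRRRRR
RRRRRRRRR
After op 4 paint(0,6,G):
RGRRRRGRR
RGRRRRRRR
RGRRRRRRR
RRRRRRRRR
RRRGRRRRR
RRRRRRRRR
After op 5 paint(5,5,Y):
RGRRRRGRR
RGRRRRRRR
RGRRRRRRR
RRRRRRRRR
RRRGRRRRR
RRRRRYRRR
After op 6 paint(5,4,K):
RGRRRRGRR
RGRRRRRRR
RGRRRRRRR
RRRRRRRRR
RRRGRRRRR
RRRRKYRRR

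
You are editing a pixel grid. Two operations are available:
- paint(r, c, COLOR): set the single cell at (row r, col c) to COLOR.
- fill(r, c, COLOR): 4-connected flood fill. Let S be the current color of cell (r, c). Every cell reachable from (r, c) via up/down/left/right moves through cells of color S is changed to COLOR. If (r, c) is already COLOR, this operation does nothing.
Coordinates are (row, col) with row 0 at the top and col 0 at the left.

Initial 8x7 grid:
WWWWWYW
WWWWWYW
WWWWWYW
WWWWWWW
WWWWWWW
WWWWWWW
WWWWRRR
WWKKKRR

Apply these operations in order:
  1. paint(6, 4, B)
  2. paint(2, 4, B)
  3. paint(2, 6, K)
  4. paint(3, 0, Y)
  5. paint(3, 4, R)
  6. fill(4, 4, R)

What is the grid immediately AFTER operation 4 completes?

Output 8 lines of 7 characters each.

Answer: WWWWWYW
WWWWWYW
WWWWBYK
YWWWWWW
WWWWWWW
WWWWWWW
WWWWBRR
WWKKKRR

Derivation:
After op 1 paint(6,4,B):
WWWWWYW
WWWWWYW
WWWWWYW
WWWWWWW
WWWWWWW
WWWWWWW
WWWWBRR
WWKKKRR
After op 2 paint(2,4,B):
WWWWWYW
WWWWWYW
WWWWBYW
WWWWWWW
WWWWWWW
WWWWWWW
WWWWBRR
WWKKKRR
After op 3 paint(2,6,K):
WWWWWYW
WWWWWYW
WWWWBYK
WWWWWWW
WWWWWWW
WWWWWWW
WWWWBRR
WWKKKRR
After op 4 paint(3,0,Y):
WWWWWYW
WWWWWYW
WWWWBYK
YWWWWWW
WWWWWWW
WWWWWWW
WWWWBRR
WWKKKRR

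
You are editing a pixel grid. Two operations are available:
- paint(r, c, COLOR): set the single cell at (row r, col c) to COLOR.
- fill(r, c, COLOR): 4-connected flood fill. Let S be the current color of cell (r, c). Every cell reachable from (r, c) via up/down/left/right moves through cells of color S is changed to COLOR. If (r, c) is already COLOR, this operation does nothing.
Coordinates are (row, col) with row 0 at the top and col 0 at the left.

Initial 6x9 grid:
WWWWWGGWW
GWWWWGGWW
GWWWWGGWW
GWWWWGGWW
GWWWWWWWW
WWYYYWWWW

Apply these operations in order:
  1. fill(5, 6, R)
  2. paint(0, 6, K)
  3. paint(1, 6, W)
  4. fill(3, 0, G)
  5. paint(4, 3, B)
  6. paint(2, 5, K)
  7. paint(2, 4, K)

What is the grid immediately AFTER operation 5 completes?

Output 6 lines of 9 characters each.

After op 1 fill(5,6,R) [39 cells changed]:
RRRRRGGRR
GRRRRGGRR
GRRRRGGRR
GRRRRGGRR
GRRRRRRRR
RRYYYRRRR
After op 2 paint(0,6,K):
RRRRRGKRR
GRRRRGGRR
GRRRRGGRR
GRRRRGGRR
GRRRRRRRR
RRYYYRRRR
After op 3 paint(1,6,W):
RRRRRGKRR
GRRRRGWRR
GRRRRGGRR
GRRRRGGRR
GRRRRRRRR
RRYYYRRRR
After op 4 fill(3,0,G) [0 cells changed]:
RRRRRGKRR
GRRRRGWRR
GRRRRGGRR
GRRRRGGRR
GRRRRRRRR
RRYYYRRRR
After op 5 paint(4,3,B):
RRRRRGKRR
GRRRRGWRR
GRRRRGGRR
GRRRRGGRR
GRRBRRRRR
RRYYYRRRR

Answer: RRRRRGKRR
GRRRRGWRR
GRRRRGGRR
GRRRRGGRR
GRRBRRRRR
RRYYYRRRR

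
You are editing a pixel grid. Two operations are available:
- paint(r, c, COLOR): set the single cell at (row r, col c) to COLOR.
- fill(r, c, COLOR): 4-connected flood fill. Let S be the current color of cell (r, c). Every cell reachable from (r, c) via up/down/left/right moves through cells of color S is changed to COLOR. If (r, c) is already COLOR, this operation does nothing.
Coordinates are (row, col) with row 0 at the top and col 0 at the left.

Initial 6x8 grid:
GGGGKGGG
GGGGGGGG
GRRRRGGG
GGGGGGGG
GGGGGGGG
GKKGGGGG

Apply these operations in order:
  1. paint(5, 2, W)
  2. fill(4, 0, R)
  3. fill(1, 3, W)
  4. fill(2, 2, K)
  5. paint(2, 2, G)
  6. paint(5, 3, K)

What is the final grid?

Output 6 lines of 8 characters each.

After op 1 paint(5,2,W):
GGGGKGGG
GGGGGGGG
GRRRRGGG
GGGGGGGG
GGGGGGGG
GKWGGGGG
After op 2 fill(4,0,R) [41 cells changed]:
RRRRKRRR
RRRRRRRR
RRRRRRRR
RRRRRRRR
RRRRRRRR
RKWRRRRR
After op 3 fill(1,3,W) [45 cells changed]:
WWWWKWWW
WWWWWWWW
WWWWWWWW
WWWWWWWW
WWWWWWWW
WKWWWWWW
After op 4 fill(2,2,K) [46 cells changed]:
KKKKKKKK
KKKKKKKK
KKKKKKKK
KKKKKKKK
KKKKKKKK
KKKKKKKK
After op 5 paint(2,2,G):
KKKKKKKK
KKKKKKKK
KKGKKKKK
KKKKKKKK
KKKKKKKK
KKKKKKKK
After op 6 paint(5,3,K):
KKKKKKKK
KKKKKKKK
KKGKKKKK
KKKKKKKK
KKKKKKKK
KKKKKKKK

Answer: KKKKKKKK
KKKKKKKK
KKGKKKKK
KKKKKKKK
KKKKKKKK
KKKKKKKK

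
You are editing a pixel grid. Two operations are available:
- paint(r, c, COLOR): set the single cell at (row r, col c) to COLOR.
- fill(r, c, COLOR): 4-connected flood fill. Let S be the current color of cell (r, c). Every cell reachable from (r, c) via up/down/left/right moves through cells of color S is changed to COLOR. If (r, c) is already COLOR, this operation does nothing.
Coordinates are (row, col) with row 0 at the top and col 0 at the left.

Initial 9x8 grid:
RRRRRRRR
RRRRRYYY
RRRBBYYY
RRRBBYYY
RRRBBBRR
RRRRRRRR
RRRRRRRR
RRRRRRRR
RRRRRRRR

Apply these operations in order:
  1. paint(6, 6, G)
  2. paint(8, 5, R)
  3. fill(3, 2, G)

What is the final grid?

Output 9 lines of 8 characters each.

After op 1 paint(6,6,G):
RRRRRRRR
RRRRRYYY
RRRBBYYY
RRRBBYYY
RRRBBBRR
RRRRRRRR
RRRRRRGR
RRRRRRRR
RRRRRRRR
After op 2 paint(8,5,R):
RRRRRRRR
RRRRRYYY
RRRBBYYY
RRRBBYYY
RRRBBBRR
RRRRRRRR
RRRRRRGR
RRRRRRRR
RRRRRRRR
After op 3 fill(3,2,G) [55 cells changed]:
GGGGGGGG
GGGGGYYY
GGGBBYYY
GGGBBYYY
GGGBBBGG
GGGGGGGG
GGGGGGGG
GGGGGGGG
GGGGGGGG

Answer: GGGGGGGG
GGGGGYYY
GGGBBYYY
GGGBBYYY
GGGBBBGG
GGGGGGGG
GGGGGGGG
GGGGGGGG
GGGGGGGG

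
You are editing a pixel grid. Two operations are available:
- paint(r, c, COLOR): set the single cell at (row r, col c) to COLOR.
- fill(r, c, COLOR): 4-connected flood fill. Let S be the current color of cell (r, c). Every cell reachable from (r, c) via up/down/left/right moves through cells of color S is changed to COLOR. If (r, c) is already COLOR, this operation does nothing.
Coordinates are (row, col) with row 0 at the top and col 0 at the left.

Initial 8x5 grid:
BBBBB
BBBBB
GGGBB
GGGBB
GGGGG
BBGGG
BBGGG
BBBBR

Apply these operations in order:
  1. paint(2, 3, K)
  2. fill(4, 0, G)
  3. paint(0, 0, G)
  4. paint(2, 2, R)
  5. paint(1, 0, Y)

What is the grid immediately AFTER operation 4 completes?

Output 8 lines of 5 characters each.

Answer: GBBBB
BBBBB
GGRKB
GGGBB
GGGGG
BBGGG
BBGGG
BBBBR

Derivation:
After op 1 paint(2,3,K):
BBBBB
BBBBB
GGGKB
GGGBB
GGGGG
BBGGG
BBGGG
BBBBR
After op 2 fill(4,0,G) [0 cells changed]:
BBBBB
BBBBB
GGGKB
GGGBB
GGGGG
BBGGG
BBGGG
BBBBR
After op 3 paint(0,0,G):
GBBBB
BBBBB
GGGKB
GGGBB
GGGGG
BBGGG
BBGGG
BBBBR
After op 4 paint(2,2,R):
GBBBB
BBBBB
GGRKB
GGGBB
GGGGG
BBGGG
BBGGG
BBBBR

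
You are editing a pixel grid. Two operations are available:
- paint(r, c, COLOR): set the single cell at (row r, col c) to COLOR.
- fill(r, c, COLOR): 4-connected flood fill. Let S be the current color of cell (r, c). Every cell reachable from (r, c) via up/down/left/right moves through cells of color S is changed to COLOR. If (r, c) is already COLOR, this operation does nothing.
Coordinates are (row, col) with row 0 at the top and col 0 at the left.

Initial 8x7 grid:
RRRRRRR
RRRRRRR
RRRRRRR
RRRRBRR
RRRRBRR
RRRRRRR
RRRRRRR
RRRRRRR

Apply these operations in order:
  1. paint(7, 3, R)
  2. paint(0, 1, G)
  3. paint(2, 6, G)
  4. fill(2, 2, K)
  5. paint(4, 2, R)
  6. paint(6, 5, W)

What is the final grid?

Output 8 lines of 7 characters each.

Answer: KGKKKKK
KKKKKKK
KKKKKKG
KKKKBKK
KKRKBKK
KKKKKKK
KKKKKWK
KKKKKKK

Derivation:
After op 1 paint(7,3,R):
RRRRRRR
RRRRRRR
RRRRRRR
RRRRBRR
RRRRBRR
RRRRRRR
RRRRRRR
RRRRRRR
After op 2 paint(0,1,G):
RGRRRRR
RRRRRRR
RRRRRRR
RRRRBRR
RRRRBRR
RRRRRRR
RRRRRRR
RRRRRRR
After op 3 paint(2,6,G):
RGRRRRR
RRRRRRR
RRRRRRG
RRRRBRR
RRRRBRR
RRRRRRR
RRRRRRR
RRRRRRR
After op 4 fill(2,2,K) [52 cells changed]:
KGKKKKK
KKKKKKK
KKKKKKG
KKKKBKK
KKKKBKK
KKKKKKK
KKKKKKK
KKKKKKK
After op 5 paint(4,2,R):
KGKKKKK
KKKKKKK
KKKKKKG
KKKKBKK
KKRKBKK
KKKKKKK
KKKKKKK
KKKKKKK
After op 6 paint(6,5,W):
KGKKKKK
KKKKKKK
KKKKKKG
KKKKBKK
KKRKBKK
KKKKKKK
KKKKKWK
KKKKKKK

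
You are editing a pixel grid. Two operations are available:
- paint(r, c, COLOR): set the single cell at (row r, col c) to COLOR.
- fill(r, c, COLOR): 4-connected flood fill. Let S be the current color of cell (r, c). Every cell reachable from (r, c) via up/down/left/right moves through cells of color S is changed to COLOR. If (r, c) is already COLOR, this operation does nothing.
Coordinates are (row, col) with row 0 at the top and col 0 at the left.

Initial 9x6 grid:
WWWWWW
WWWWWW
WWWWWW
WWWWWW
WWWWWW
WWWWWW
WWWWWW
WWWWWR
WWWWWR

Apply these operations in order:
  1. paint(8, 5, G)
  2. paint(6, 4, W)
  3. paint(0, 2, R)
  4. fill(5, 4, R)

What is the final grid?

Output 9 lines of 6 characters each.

After op 1 paint(8,5,G):
WWWWWW
WWWWWW
WWWWWW
WWWWWW
WWWWWW
WWWWWW
WWWWWW
WWWWWR
WWWWWG
After op 2 paint(6,4,W):
WWWWWW
WWWWWW
WWWWWW
WWWWWW
WWWWWW
WWWWWW
WWWWWW
WWWWWR
WWWWWG
After op 3 paint(0,2,R):
WWRWWW
WWWWWW
WWWWWW
WWWWWW
WWWWWW
WWWWWW
WWWWWW
WWWWWR
WWWWWG
After op 4 fill(5,4,R) [51 cells changed]:
RRRRRR
RRRRRR
RRRRRR
RRRRRR
RRRRRR
RRRRRR
RRRRRR
RRRRRR
RRRRRG

Answer: RRRRRR
RRRRRR
RRRRRR
RRRRRR
RRRRRR
RRRRRR
RRRRRR
RRRRRR
RRRRRG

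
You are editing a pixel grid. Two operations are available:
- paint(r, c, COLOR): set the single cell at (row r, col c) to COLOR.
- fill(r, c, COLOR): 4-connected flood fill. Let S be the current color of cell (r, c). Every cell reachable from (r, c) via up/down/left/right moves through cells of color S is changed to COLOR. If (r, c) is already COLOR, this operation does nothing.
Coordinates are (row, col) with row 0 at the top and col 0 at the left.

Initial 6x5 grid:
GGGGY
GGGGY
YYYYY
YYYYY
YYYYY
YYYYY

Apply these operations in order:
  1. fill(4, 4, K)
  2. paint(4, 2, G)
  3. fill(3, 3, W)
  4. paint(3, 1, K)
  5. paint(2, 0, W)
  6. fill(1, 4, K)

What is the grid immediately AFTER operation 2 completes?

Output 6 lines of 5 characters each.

After op 1 fill(4,4,K) [22 cells changed]:
GGGGK
GGGGK
KKKKK
KKKKK
KKKKK
KKKKK
After op 2 paint(4,2,G):
GGGGK
GGGGK
KKKKK
KKKKK
KKGKK
KKKKK

Answer: GGGGK
GGGGK
KKKKK
KKKKK
KKGKK
KKKKK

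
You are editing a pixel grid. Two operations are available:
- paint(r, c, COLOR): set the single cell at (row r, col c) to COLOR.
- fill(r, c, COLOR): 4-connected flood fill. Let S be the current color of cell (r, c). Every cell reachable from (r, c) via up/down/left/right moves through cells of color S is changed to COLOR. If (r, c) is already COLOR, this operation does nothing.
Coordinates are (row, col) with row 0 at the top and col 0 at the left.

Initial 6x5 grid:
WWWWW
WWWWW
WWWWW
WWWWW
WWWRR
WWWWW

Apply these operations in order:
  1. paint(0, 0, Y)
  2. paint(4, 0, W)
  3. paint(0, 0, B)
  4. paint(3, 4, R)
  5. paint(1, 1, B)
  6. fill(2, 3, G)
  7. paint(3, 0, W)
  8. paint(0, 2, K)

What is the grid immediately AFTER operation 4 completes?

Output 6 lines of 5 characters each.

After op 1 paint(0,0,Y):
YWWWW
WWWWW
WWWWW
WWWWW
WWWRR
WWWWW
After op 2 paint(4,0,W):
YWWWW
WWWWW
WWWWW
WWWWW
WWWRR
WWWWW
After op 3 paint(0,0,B):
BWWWW
WWWWW
WWWWW
WWWWW
WWWRR
WWWWW
After op 4 paint(3,4,R):
BWWWW
WWWWW
WWWWW
WWWWR
WWWRR
WWWWW

Answer: BWWWW
WWWWW
WWWWW
WWWWR
WWWRR
WWWWW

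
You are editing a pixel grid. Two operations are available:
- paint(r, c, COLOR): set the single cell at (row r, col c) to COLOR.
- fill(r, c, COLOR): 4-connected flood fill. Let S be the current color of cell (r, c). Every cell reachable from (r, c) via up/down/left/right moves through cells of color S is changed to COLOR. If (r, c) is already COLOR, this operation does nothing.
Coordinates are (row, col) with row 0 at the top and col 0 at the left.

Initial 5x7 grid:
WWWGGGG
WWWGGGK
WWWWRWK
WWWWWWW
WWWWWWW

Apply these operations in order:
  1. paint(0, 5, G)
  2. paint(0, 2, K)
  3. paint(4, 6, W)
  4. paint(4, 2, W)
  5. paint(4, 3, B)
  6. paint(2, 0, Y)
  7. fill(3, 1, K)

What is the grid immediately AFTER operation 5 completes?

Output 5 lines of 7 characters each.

After op 1 paint(0,5,G):
WWWGGGG
WWWGGGK
WWWWRWK
WWWWWWW
WWWWWWW
After op 2 paint(0,2,K):
WWKGGGG
WWWGGGK
WWWWRWK
WWWWWWW
WWWWWWW
After op 3 paint(4,6,W):
WWKGGGG
WWWGGGK
WWWWRWK
WWWWWWW
WWWWWWW
After op 4 paint(4,2,W):
WWKGGGG
WWWGGGK
WWWWRWK
WWWWWWW
WWWWWWW
After op 5 paint(4,3,B):
WWKGGGG
WWWGGGK
WWWWRWK
WWWWWWW
WWWBWWW

Answer: WWKGGGG
WWWGGGK
WWWWRWK
WWWWWWW
WWWBWWW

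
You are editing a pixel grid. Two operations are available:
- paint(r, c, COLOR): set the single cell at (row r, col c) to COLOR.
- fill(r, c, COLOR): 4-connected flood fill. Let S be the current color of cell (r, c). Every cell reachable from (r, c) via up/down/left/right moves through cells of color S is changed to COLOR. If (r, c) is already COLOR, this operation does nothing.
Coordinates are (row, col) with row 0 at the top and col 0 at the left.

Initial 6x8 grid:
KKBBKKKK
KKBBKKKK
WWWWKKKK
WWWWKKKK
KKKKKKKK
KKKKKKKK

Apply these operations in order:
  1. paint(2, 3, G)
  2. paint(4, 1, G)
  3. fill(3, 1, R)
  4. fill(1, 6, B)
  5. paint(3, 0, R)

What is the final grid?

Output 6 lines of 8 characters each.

After op 1 paint(2,3,G):
KKBBKKKK
KKBBKKKK
WWWGKKKK
WWWWKKKK
KKKKKKKK
KKKKKKKK
After op 2 paint(4,1,G):
KKBBKKKK
KKBBKKKK
WWWGKKKK
WWWWKKKK
KGKKKKKK
KKKKKKKK
After op 3 fill(3,1,R) [7 cells changed]:
KKBBKKKK
KKBBKKKK
RRRGKKKK
RRRRKKKK
KGKKKKKK
KKKKKKKK
After op 4 fill(1,6,B) [31 cells changed]:
KKBBBBBB
KKBBBBBB
RRRGBBBB
RRRRBBBB
BGBBBBBB
BBBBBBBB
After op 5 paint(3,0,R):
KKBBBBBB
KKBBBBBB
RRRGBBBB
RRRRBBBB
BGBBBBBB
BBBBBBBB

Answer: KKBBBBBB
KKBBBBBB
RRRGBBBB
RRRRBBBB
BGBBBBBB
BBBBBBBB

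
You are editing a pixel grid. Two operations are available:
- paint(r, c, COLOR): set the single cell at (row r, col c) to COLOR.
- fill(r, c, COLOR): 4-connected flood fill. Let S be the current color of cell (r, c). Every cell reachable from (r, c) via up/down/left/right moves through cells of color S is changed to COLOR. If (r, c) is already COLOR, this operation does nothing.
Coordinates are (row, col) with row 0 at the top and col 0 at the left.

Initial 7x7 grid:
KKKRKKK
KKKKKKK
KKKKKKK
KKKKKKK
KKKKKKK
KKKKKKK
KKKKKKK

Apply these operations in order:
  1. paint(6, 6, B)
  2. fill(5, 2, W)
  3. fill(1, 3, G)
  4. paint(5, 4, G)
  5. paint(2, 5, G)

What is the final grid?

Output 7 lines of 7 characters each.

After op 1 paint(6,6,B):
KKKRKKK
KKKKKKK
KKKKKKK
KKKKKKK
KKKKKKK
KKKKKKK
KKKKKKB
After op 2 fill(5,2,W) [47 cells changed]:
WWWRWWW
WWWWWWW
WWWWWWW
WWWWWWW
WWWWWWW
WWWWWWW
WWWWWWB
After op 3 fill(1,3,G) [47 cells changed]:
GGGRGGG
GGGGGGG
GGGGGGG
GGGGGGG
GGGGGGG
GGGGGGG
GGGGGGB
After op 4 paint(5,4,G):
GGGRGGG
GGGGGGG
GGGGGGG
GGGGGGG
GGGGGGG
GGGGGGG
GGGGGGB
After op 5 paint(2,5,G):
GGGRGGG
GGGGGGG
GGGGGGG
GGGGGGG
GGGGGGG
GGGGGGG
GGGGGGB

Answer: GGGRGGG
GGGGGGG
GGGGGGG
GGGGGGG
GGGGGGG
GGGGGGG
GGGGGGB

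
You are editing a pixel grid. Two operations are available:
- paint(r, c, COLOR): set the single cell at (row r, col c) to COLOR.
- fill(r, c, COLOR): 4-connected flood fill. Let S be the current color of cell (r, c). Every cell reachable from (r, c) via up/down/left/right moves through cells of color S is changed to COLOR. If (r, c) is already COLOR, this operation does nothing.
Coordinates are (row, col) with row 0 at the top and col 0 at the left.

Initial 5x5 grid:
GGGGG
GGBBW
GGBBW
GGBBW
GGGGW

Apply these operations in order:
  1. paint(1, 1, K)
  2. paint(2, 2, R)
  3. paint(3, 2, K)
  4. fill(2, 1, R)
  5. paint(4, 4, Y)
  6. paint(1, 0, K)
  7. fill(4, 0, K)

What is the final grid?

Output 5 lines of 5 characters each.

Answer: RRRRR
KKBBW
KKKBW
KKKBW
KKKKY

Derivation:
After op 1 paint(1,1,K):
GGGGG
GKBBW
GGBBW
GGBBW
GGGGW
After op 2 paint(2,2,R):
GGGGG
GKBBW
GGRBW
GGBBW
GGGGW
After op 3 paint(3,2,K):
GGGGG
GKBBW
GGRBW
GGKBW
GGGGW
After op 4 fill(2,1,R) [14 cells changed]:
RRRRR
RKBBW
RRRBW
RRKBW
RRRRW
After op 5 paint(4,4,Y):
RRRRR
RKBBW
RRRBW
RRKBW
RRRRY
After op 6 paint(1,0,K):
RRRRR
KKBBW
RRRBW
RRKBW
RRRRY
After op 7 fill(4,0,K) [9 cells changed]:
RRRRR
KKBBW
KKKBW
KKKBW
KKKKY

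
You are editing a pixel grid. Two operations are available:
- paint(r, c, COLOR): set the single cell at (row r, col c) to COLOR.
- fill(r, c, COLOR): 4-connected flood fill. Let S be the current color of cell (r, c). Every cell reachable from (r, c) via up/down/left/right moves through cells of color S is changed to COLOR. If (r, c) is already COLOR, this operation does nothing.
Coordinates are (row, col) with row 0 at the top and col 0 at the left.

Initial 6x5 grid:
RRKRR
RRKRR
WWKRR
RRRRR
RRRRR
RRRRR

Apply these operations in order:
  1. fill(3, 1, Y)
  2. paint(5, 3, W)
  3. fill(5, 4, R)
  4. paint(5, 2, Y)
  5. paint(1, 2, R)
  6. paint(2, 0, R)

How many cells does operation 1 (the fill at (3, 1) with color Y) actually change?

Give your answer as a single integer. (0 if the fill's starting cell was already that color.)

Answer: 21

Derivation:
After op 1 fill(3,1,Y) [21 cells changed]:
RRKYY
RRKYY
WWKYY
YYYYY
YYYYY
YYYYY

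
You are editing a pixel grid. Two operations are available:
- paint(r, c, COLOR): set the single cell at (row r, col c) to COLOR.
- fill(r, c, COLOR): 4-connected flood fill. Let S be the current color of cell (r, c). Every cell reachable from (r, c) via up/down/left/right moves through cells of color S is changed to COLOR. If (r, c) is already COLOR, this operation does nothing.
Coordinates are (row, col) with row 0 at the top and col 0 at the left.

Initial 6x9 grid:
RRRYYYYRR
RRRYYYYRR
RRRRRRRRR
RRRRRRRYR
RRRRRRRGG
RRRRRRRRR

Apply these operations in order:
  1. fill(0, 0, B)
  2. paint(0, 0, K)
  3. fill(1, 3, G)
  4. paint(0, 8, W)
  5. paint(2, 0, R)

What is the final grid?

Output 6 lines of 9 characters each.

After op 1 fill(0,0,B) [43 cells changed]:
BBBYYYYBB
BBBYYYYBB
BBBBBBBBB
BBBBBBBYB
BBBBBBBGG
BBBBBBBBB
After op 2 paint(0,0,K):
KBBYYYYBB
BBBYYYYBB
BBBBBBBBB
BBBBBBBYB
BBBBBBBGG
BBBBBBBBB
After op 3 fill(1,3,G) [8 cells changed]:
KBBGGGGBB
BBBGGGGBB
BBBBBBBBB
BBBBBBBYB
BBBBBBBGG
BBBBBBBBB
After op 4 paint(0,8,W):
KBBGGGGBW
BBBGGGGBB
BBBBBBBBB
BBBBBBBYB
BBBBBBBGG
BBBBBBBBB
After op 5 paint(2,0,R):
KBBGGGGBW
BBBGGGGBB
RBBBBBBBB
BBBBBBBYB
BBBBBBBGG
BBBBBBBBB

Answer: KBBGGGGBW
BBBGGGGBB
RBBBBBBBB
BBBBBBBYB
BBBBBBBGG
BBBBBBBBB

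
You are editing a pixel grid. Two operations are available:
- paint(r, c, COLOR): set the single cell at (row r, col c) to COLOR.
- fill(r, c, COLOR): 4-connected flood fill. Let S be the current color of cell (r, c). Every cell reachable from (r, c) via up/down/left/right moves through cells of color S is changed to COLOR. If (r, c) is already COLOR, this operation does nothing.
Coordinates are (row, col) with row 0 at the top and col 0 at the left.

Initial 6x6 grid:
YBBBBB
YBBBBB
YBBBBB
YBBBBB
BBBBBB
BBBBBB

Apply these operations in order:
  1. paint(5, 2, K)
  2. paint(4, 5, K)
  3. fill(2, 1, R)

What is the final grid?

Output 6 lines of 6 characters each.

After op 1 paint(5,2,K):
YBBBBB
YBBBBB
YBBBBB
YBBBBB
BBBBBB
BBKBBB
After op 2 paint(4,5,K):
YBBBBB
YBBBBB
YBBBBB
YBBBBB
BBBBBK
BBKBBB
After op 3 fill(2,1,R) [30 cells changed]:
YRRRRR
YRRRRR
YRRRRR
YRRRRR
RRRRRK
RRKRRR

Answer: YRRRRR
YRRRRR
YRRRRR
YRRRRR
RRRRRK
RRKRRR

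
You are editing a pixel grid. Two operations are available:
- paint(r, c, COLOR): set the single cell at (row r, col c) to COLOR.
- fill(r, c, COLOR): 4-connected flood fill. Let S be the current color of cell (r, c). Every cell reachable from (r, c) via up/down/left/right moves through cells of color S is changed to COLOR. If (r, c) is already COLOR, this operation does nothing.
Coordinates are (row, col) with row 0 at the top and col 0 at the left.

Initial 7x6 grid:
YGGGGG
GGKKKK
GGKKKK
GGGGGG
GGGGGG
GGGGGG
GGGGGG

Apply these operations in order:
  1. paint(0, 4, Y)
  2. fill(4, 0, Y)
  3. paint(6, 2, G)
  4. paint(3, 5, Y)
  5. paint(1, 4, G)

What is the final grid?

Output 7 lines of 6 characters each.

Answer: YYYYYG
YYKKGK
YYKKKK
YYYYYY
YYYYYY
YYYYYY
YYGYYY

Derivation:
After op 1 paint(0,4,Y):
YGGGYG
GGKKKK
GGKKKK
GGGGGG
GGGGGG
GGGGGG
GGGGGG
After op 2 fill(4,0,Y) [31 cells changed]:
YYYYYG
YYKKKK
YYKKKK
YYYYYY
YYYYYY
YYYYYY
YYYYYY
After op 3 paint(6,2,G):
YYYYYG
YYKKKK
YYKKKK
YYYYYY
YYYYYY
YYYYYY
YYGYYY
After op 4 paint(3,5,Y):
YYYYYG
YYKKKK
YYKKKK
YYYYYY
YYYYYY
YYYYYY
YYGYYY
After op 5 paint(1,4,G):
YYYYYG
YYKKGK
YYKKKK
YYYYYY
YYYYYY
YYYYYY
YYGYYY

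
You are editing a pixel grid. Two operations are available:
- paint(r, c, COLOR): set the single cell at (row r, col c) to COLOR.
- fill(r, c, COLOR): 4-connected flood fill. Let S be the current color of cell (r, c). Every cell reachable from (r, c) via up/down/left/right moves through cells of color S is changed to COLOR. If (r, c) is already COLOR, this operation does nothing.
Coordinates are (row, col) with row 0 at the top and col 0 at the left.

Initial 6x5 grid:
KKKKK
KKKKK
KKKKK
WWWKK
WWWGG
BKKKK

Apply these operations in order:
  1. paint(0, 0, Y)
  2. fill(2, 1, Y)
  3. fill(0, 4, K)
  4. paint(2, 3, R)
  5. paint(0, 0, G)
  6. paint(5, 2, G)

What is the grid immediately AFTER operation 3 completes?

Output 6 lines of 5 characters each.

Answer: KKKKK
KKKKK
KKKKK
WWWKK
WWWGG
BKKKK

Derivation:
After op 1 paint(0,0,Y):
YKKKK
KKKKK
KKKKK
WWWKK
WWWGG
BKKKK
After op 2 fill(2,1,Y) [16 cells changed]:
YYYYY
YYYYY
YYYYY
WWWYY
WWWGG
BKKKK
After op 3 fill(0,4,K) [17 cells changed]:
KKKKK
KKKKK
KKKKK
WWWKK
WWWGG
BKKKK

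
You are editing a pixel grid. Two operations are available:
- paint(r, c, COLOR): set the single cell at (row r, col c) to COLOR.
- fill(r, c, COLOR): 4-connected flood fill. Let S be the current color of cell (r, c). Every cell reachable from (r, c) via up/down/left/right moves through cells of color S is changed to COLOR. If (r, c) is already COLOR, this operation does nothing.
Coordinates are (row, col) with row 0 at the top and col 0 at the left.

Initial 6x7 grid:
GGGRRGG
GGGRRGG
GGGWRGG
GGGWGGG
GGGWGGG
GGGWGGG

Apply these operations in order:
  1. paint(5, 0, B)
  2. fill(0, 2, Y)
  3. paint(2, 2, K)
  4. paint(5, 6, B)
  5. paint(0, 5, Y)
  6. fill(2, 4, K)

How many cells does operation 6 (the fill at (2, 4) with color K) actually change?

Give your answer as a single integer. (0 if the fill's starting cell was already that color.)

After op 1 paint(5,0,B):
GGGRRGG
GGGRRGG
GGGWRGG
GGGWGGG
GGGWGGG
BGGWGGG
After op 2 fill(0,2,Y) [17 cells changed]:
YYYRRGG
YYYRRGG
YYYWRGG
YYYWGGG
YYYWGGG
BYYWGGG
After op 3 paint(2,2,K):
YYYRRGG
YYYRRGG
YYKWRGG
YYYWGGG
YYYWGGG
BYYWGGG
After op 4 paint(5,6,B):
YYYRRGG
YYYRRGG
YYKWRGG
YYYWGGG
YYYWGGG
BYYWGGB
After op 5 paint(0,5,Y):
YYYRRYG
YYYRRGG
YYKWRGG
YYYWGGG
YYYWGGG
BYYWGGB
After op 6 fill(2,4,K) [5 cells changed]:
YYYKKYG
YYYKKGG
YYKWKGG
YYYWGGG
YYYWGGG
BYYWGGB

Answer: 5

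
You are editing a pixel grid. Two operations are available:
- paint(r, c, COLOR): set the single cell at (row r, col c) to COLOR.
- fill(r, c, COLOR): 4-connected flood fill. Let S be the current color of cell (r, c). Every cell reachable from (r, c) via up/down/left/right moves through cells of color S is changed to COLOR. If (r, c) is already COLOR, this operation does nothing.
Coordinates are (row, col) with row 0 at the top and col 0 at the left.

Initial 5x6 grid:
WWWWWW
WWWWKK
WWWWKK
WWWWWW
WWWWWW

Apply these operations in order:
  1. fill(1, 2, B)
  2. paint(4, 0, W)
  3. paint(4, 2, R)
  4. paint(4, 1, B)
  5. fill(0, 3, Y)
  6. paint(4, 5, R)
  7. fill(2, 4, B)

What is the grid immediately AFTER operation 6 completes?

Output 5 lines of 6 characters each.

After op 1 fill(1,2,B) [26 cells changed]:
BBBBBB
BBBBKK
BBBBKK
BBBBBB
BBBBBB
After op 2 paint(4,0,W):
BBBBBB
BBBBKK
BBBBKK
BBBBBB
WBBBBB
After op 3 paint(4,2,R):
BBBBBB
BBBBKK
BBBBKK
BBBBBB
WBRBBB
After op 4 paint(4,1,B):
BBBBBB
BBBBKK
BBBBKK
BBBBBB
WBRBBB
After op 5 fill(0,3,Y) [24 cells changed]:
YYYYYY
YYYYKK
YYYYKK
YYYYYY
WYRYYY
After op 6 paint(4,5,R):
YYYYYY
YYYYKK
YYYYKK
YYYYYY
WYRYYR

Answer: YYYYYY
YYYYKK
YYYYKK
YYYYYY
WYRYYR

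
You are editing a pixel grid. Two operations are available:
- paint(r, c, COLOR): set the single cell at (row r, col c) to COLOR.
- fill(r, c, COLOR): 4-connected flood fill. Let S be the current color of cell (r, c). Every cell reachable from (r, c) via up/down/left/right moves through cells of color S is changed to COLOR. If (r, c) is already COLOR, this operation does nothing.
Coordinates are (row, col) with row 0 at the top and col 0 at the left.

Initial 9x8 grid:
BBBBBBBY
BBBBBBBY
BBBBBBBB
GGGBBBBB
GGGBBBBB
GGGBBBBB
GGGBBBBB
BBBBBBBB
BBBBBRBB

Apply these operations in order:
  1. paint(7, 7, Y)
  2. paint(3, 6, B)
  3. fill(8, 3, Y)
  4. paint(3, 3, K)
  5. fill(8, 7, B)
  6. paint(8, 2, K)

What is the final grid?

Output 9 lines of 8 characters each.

Answer: BBBBBBBB
BBBBBBBB
BBBBBBBB
GGGKBBBB
GGGBBBBB
GGGBBBBB
GGGBBBBB
BBBBBBBB
BBKBBRBB

Derivation:
After op 1 paint(7,7,Y):
BBBBBBBY
BBBBBBBY
BBBBBBBB
GGGBBBBB
GGGBBBBB
GGGBBBBB
GGGBBBBB
BBBBBBBY
BBBBBRBB
After op 2 paint(3,6,B):
BBBBBBBY
BBBBBBBY
BBBBBBBB
GGGBBBBB
GGGBBBBB
GGGBBBBB
GGGBBBBB
BBBBBBBY
BBBBBRBB
After op 3 fill(8,3,Y) [56 cells changed]:
YYYYYYYY
YYYYYYYY
YYYYYYYY
GGGYYYYY
GGGYYYYY
GGGYYYYY
GGGYYYYY
YYYYYYYY
YYYYYRYY
After op 4 paint(3,3,K):
YYYYYYYY
YYYYYYYY
YYYYYYYY
GGGKYYYY
GGGYYYYY
GGGYYYYY
GGGYYYYY
YYYYYYYY
YYYYYRYY
After op 5 fill(8,7,B) [58 cells changed]:
BBBBBBBB
BBBBBBBB
BBBBBBBB
GGGKBBBB
GGGBBBBB
GGGBBBBB
GGGBBBBB
BBBBBBBB
BBBBBRBB
After op 6 paint(8,2,K):
BBBBBBBB
BBBBBBBB
BBBBBBBB
GGGKBBBB
GGGBBBBB
GGGBBBBB
GGGBBBBB
BBBBBBBB
BBKBBRBB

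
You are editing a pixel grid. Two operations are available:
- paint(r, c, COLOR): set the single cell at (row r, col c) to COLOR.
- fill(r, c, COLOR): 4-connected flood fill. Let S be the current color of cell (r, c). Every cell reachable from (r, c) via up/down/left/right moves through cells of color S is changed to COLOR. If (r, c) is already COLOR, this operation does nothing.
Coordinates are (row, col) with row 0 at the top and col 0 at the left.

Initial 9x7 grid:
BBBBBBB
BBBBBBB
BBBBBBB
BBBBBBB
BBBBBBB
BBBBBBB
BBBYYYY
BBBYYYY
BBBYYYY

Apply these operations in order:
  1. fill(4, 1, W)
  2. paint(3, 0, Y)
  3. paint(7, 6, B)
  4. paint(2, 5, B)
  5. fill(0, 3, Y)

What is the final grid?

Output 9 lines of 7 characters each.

After op 1 fill(4,1,W) [51 cells changed]:
WWWWWWW
WWWWWWW
WWWWWWW
WWWWWWW
WWWWWWW
WWWWWWW
WWWYYYY
WWWYYYY
WWWYYYY
After op 2 paint(3,0,Y):
WWWWWWW
WWWWWWW
WWWWWWW
YWWWWWW
WWWWWWW
WWWWWWW
WWWYYYY
WWWYYYY
WWWYYYY
After op 3 paint(7,6,B):
WWWWWWW
WWWWWWW
WWWWWWW
YWWWWWW
WWWWWWW
WWWWWWW
WWWYYYY
WWWYYYB
WWWYYYY
After op 4 paint(2,5,B):
WWWWWWW
WWWWWWW
WWWWWBW
YWWWWWW
WWWWWWW
WWWWWWW
WWWYYYY
WWWYYYB
WWWYYYY
After op 5 fill(0,3,Y) [49 cells changed]:
YYYYYYY
YYYYYYY
YYYYYBY
YYYYYYY
YYYYYYY
YYYYYYY
YYYYYYY
YYYYYYB
YYYYYYY

Answer: YYYYYYY
YYYYYYY
YYYYYBY
YYYYYYY
YYYYYYY
YYYYYYY
YYYYYYY
YYYYYYB
YYYYYYY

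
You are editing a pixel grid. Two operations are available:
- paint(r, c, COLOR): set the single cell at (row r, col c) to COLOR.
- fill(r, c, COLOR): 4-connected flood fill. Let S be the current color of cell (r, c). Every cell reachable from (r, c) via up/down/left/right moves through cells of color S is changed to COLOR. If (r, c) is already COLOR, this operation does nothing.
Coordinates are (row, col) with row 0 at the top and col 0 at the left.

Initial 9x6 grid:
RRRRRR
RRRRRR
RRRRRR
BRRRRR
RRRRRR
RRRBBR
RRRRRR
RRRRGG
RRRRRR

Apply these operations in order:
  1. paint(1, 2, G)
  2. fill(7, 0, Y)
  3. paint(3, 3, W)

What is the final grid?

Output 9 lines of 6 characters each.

Answer: YYYYYY
YYGYYY
YYYYYY
BYYWYY
YYYYYY
YYYBBY
YYYYYY
YYYYGG
YYYYYY

Derivation:
After op 1 paint(1,2,G):
RRRRRR
RRGRRR
RRRRRR
BRRRRR
RRRRRR
RRRBBR
RRRRRR
RRRRGG
RRRRRR
After op 2 fill(7,0,Y) [48 cells changed]:
YYYYYY
YYGYYY
YYYYYY
BYYYYY
YYYYYY
YYYBBY
YYYYYY
YYYYGG
YYYYYY
After op 3 paint(3,3,W):
YYYYYY
YYGYYY
YYYYYY
BYYWYY
YYYYYY
YYYBBY
YYYYYY
YYYYGG
YYYYYY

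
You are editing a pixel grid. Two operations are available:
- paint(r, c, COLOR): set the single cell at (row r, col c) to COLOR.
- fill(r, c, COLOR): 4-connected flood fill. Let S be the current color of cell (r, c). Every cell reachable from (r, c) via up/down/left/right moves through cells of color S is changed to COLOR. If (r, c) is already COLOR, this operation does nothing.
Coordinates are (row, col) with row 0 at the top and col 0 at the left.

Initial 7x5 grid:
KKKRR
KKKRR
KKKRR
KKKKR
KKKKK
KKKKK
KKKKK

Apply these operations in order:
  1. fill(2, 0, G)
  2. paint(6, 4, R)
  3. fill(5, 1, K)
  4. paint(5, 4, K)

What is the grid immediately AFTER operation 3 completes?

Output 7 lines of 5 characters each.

Answer: KKKRR
KKKRR
KKKRR
KKKKR
KKKKK
KKKKK
KKKKR

Derivation:
After op 1 fill(2,0,G) [28 cells changed]:
GGGRR
GGGRR
GGGRR
GGGGR
GGGGG
GGGGG
GGGGG
After op 2 paint(6,4,R):
GGGRR
GGGRR
GGGRR
GGGGR
GGGGG
GGGGG
GGGGR
After op 3 fill(5,1,K) [27 cells changed]:
KKKRR
KKKRR
KKKRR
KKKKR
KKKKK
KKKKK
KKKKR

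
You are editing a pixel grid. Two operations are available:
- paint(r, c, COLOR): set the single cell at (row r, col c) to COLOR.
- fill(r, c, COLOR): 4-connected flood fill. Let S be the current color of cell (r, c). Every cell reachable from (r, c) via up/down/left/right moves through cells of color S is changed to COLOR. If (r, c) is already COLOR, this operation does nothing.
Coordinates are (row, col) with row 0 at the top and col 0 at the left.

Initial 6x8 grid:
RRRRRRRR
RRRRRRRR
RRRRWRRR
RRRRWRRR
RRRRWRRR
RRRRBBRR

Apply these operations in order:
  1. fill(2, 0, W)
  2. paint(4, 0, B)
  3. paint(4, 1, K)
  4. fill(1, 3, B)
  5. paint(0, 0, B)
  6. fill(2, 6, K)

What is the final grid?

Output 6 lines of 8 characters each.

After op 1 fill(2,0,W) [43 cells changed]:
WWWWWWWW
WWWWWWWW
WWWWWWWW
WWWWWWWW
WWWWWWWW
WWWWBBWW
After op 2 paint(4,0,B):
WWWWWWWW
WWWWWWWW
WWWWWWWW
WWWWWWWW
BWWWWWWW
WWWWBBWW
After op 3 paint(4,1,K):
WWWWWWWW
WWWWWWWW
WWWWWWWW
WWWWWWWW
BKWWWWWW
WWWWBBWW
After op 4 fill(1,3,B) [44 cells changed]:
BBBBBBBB
BBBBBBBB
BBBBBBBB
BBBBBBBB
BKBBBBBB
BBBBBBBB
After op 5 paint(0,0,B):
BBBBBBBB
BBBBBBBB
BBBBBBBB
BBBBBBBB
BKBBBBBB
BBBBBBBB
After op 6 fill(2,6,K) [47 cells changed]:
KKKKKKKK
KKKKKKKK
KKKKKKKK
KKKKKKKK
KKKKKKKK
KKKKKKKK

Answer: KKKKKKKK
KKKKKKKK
KKKKKKKK
KKKKKKKK
KKKKKKKK
KKKKKKKK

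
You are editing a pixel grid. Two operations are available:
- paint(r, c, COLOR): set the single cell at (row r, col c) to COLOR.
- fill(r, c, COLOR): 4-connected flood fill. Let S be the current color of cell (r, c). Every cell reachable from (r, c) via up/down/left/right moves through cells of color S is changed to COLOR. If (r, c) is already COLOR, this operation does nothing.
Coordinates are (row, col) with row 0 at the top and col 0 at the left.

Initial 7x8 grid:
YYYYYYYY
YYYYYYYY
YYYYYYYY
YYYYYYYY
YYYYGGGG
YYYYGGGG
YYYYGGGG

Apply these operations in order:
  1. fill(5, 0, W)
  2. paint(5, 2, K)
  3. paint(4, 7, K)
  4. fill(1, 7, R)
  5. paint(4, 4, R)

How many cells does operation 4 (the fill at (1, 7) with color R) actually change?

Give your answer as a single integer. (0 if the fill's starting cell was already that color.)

Answer: 43

Derivation:
After op 1 fill(5,0,W) [44 cells changed]:
WWWWWWWW
WWWWWWWW
WWWWWWWW
WWWWWWWW
WWWWGGGG
WWWWGGGG
WWWWGGGG
After op 2 paint(5,2,K):
WWWWWWWW
WWWWWWWW
WWWWWWWW
WWWWWWWW
WWWWGGGG
WWKWGGGG
WWWWGGGG
After op 3 paint(4,7,K):
WWWWWWWW
WWWWWWWW
WWWWWWWW
WWWWWWWW
WWWWGGGK
WWKWGGGG
WWWWGGGG
After op 4 fill(1,7,R) [43 cells changed]:
RRRRRRRR
RRRRRRRR
RRRRRRRR
RRRRRRRR
RRRRGGGK
RRKRGGGG
RRRRGGGG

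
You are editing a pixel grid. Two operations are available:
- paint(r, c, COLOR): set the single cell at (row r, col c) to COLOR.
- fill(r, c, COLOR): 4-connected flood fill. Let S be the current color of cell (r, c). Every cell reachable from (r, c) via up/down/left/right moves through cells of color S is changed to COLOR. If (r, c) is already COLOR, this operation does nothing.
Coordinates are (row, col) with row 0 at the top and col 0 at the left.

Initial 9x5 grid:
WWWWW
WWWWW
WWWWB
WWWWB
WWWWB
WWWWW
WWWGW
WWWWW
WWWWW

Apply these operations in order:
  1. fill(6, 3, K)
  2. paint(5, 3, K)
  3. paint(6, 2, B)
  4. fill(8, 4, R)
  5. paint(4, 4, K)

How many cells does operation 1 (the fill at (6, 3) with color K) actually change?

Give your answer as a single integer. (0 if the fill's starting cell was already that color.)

After op 1 fill(6,3,K) [1 cells changed]:
WWWWW
WWWWW
WWWWB
WWWWB
WWWWB
WWWWW
WWWKW
WWWWW
WWWWW

Answer: 1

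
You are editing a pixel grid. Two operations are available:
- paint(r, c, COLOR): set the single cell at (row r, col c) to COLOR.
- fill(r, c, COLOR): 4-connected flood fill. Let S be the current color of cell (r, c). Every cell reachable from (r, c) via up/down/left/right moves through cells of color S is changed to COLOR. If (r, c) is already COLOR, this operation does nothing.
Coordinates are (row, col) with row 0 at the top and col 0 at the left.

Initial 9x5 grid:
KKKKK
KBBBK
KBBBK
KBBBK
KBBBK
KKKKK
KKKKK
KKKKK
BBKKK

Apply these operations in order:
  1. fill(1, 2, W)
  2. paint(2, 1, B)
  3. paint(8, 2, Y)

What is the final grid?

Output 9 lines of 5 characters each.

Answer: KKKKK
KWWWK
KBWWK
KWWWK
KWWWK
KKKKK
KKKKK
KKKKK
BBYKK

Derivation:
After op 1 fill(1,2,W) [12 cells changed]:
KKKKK
KWWWK
KWWWK
KWWWK
KWWWK
KKKKK
KKKKK
KKKKK
BBKKK
After op 2 paint(2,1,B):
KKKKK
KWWWK
KBWWK
KWWWK
KWWWK
KKKKK
KKKKK
KKKKK
BBKKK
After op 3 paint(8,2,Y):
KKKKK
KWWWK
KBWWK
KWWWK
KWWWK
KKKKK
KKKKK
KKKKK
BBYKK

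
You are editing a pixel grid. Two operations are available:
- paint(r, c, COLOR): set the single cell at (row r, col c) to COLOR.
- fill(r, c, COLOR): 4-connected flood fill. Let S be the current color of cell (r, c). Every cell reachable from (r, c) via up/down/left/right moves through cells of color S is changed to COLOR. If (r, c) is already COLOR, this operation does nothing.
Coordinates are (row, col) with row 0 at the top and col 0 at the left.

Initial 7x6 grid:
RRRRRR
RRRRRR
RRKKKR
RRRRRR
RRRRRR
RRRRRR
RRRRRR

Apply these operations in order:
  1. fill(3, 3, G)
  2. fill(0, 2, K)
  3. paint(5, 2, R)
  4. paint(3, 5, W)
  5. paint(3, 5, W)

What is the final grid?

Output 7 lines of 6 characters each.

After op 1 fill(3,3,G) [39 cells changed]:
GGGGGG
GGGGGG
GGKKKG
GGGGGG
GGGGGG
GGGGGG
GGGGGG
After op 2 fill(0,2,K) [39 cells changed]:
KKKKKK
KKKKKK
KKKKKK
KKKKKK
KKKKKK
KKKKKK
KKKKKK
After op 3 paint(5,2,R):
KKKKKK
KKKKKK
KKKKKK
KKKKKK
KKKKKK
KKRKKK
KKKKKK
After op 4 paint(3,5,W):
KKKKKK
KKKKKK
KKKKKK
KKKKKW
KKKKKK
KKRKKK
KKKKKK
After op 5 paint(3,5,W):
KKKKKK
KKKKKK
KKKKKK
KKKKKW
KKKKKK
KKRKKK
KKKKKK

Answer: KKKKKK
KKKKKK
KKKKKK
KKKKKW
KKKKKK
KKRKKK
KKKKKK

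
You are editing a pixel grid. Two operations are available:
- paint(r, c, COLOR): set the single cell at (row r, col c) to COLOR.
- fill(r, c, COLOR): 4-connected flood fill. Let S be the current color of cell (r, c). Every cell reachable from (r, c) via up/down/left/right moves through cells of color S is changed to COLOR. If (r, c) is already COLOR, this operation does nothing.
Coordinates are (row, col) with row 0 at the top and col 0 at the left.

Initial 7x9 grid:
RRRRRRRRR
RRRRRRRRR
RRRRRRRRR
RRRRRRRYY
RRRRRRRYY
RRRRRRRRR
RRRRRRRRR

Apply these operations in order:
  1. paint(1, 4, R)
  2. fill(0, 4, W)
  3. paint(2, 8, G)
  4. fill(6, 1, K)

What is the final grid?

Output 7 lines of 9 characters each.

Answer: KKKKKKKKK
KKKKKKKKK
KKKKKKKKG
KKKKKKKYY
KKKKKKKYY
KKKKKKKKK
KKKKKKKKK

Derivation:
After op 1 paint(1,4,R):
RRRRRRRRR
RRRRRRRRR
RRRRRRRRR
RRRRRRRYY
RRRRRRRYY
RRRRRRRRR
RRRRRRRRR
After op 2 fill(0,4,W) [59 cells changed]:
WWWWWWWWW
WWWWWWWWW
WWWWWWWWW
WWWWWWWYY
WWWWWWWYY
WWWWWWWWW
WWWWWWWWW
After op 3 paint(2,8,G):
WWWWWWWWW
WWWWWWWWW
WWWWWWWWG
WWWWWWWYY
WWWWWWWYY
WWWWWWWWW
WWWWWWWWW
After op 4 fill(6,1,K) [58 cells changed]:
KKKKKKKKK
KKKKKKKKK
KKKKKKKKG
KKKKKKKYY
KKKKKKKYY
KKKKKKKKK
KKKKKKKKK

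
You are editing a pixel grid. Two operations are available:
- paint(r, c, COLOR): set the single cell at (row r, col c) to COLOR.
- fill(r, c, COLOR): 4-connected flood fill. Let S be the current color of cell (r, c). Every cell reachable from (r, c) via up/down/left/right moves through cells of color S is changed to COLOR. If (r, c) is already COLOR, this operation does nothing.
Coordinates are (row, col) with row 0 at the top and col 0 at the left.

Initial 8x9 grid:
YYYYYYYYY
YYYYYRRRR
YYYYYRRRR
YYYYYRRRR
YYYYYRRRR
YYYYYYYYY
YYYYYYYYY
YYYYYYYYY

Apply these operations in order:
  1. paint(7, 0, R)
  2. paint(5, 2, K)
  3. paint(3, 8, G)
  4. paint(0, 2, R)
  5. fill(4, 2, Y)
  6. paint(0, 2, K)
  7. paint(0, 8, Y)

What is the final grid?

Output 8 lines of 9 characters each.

After op 1 paint(7,0,R):
YYYYYYYYY
YYYYYRRRR
YYYYYRRRR
YYYYYRRRR
YYYYYRRRR
YYYYYYYYY
YYYYYYYYY
RYYYYYYYY
After op 2 paint(5,2,K):
YYYYYYYYY
YYYYYRRRR
YYYYYRRRR
YYYYYRRRR
YYYYYRRRR
YYKYYYYYY
YYYYYYYYY
RYYYYYYYY
After op 3 paint(3,8,G):
YYYYYYYYY
YYYYYRRRR
YYYYYRRRR
YYYYYRRRG
YYYYYRRRR
YYKYYYYYY
YYYYYYYYY
RYYYYYYYY
After op 4 paint(0,2,R):
YYRYYYYYY
YYYYYRRRR
YYYYYRRRR
YYYYYRRRG
YYYYYRRRR
YYKYYYYYY
YYYYYYYYY
RYYYYYYYY
After op 5 fill(4,2,Y) [0 cells changed]:
YYRYYYYYY
YYYYYRRRR
YYYYYRRRR
YYYYYRRRG
YYYYYRRRR
YYKYYYYYY
YYYYYYYYY
RYYYYYYYY
After op 6 paint(0,2,K):
YYKYYYYYY
YYYYYRRRR
YYYYYRRRR
YYYYYRRRG
YYYYYRRRR
YYKYYYYYY
YYYYYYYYY
RYYYYYYYY
After op 7 paint(0,8,Y):
YYKYYYYYY
YYYYYRRRR
YYYYYRRRR
YYYYYRRRG
YYYYYRRRR
YYKYYYYYY
YYYYYYYYY
RYYYYYYYY

Answer: YYKYYYYYY
YYYYYRRRR
YYYYYRRRR
YYYYYRRRG
YYYYYRRRR
YYKYYYYYY
YYYYYYYYY
RYYYYYYYY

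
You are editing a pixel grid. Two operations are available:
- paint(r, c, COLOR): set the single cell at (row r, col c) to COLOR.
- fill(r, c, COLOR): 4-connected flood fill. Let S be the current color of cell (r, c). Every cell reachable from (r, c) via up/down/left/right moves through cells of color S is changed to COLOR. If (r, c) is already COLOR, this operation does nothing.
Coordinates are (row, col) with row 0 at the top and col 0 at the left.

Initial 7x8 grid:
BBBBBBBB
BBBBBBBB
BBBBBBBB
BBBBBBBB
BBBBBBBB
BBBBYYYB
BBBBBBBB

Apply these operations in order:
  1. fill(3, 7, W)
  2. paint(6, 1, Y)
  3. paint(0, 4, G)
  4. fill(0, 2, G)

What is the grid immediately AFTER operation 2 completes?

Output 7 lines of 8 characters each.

Answer: WWWWWWWW
WWWWWWWW
WWWWWWWW
WWWWWWWW
WWWWWWWW
WWWWYYYW
WYWWWWWW

Derivation:
After op 1 fill(3,7,W) [53 cells changed]:
WWWWWWWW
WWWWWWWW
WWWWWWWW
WWWWWWWW
WWWWWWWW
WWWWYYYW
WWWWWWWW
After op 2 paint(6,1,Y):
WWWWWWWW
WWWWWWWW
WWWWWWWW
WWWWWWWW
WWWWWWWW
WWWWYYYW
WYWWWWWW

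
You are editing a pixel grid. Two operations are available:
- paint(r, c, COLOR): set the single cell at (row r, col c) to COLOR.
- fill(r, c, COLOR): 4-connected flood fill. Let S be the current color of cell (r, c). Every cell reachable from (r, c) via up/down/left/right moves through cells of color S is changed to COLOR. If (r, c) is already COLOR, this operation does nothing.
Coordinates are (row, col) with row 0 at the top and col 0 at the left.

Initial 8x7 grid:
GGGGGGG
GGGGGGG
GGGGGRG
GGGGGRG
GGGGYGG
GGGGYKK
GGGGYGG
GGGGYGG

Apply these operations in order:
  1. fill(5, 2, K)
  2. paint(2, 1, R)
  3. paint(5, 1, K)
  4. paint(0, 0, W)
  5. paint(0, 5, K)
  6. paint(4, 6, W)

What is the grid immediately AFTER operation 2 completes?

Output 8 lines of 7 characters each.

After op 1 fill(5,2,K) [44 cells changed]:
KKKKKKK
KKKKKKK
KKKKKRK
KKKKKRK
KKKKYKK
KKKKYKK
KKKKYGG
KKKKYGG
After op 2 paint(2,1,R):
KKKKKKK
KKKKKKK
KRKKKRK
KKKKKRK
KKKKYKK
KKKKYKK
KKKKYGG
KKKKYGG

Answer: KKKKKKK
KKKKKKK
KRKKKRK
KKKKKRK
KKKKYKK
KKKKYKK
KKKKYGG
KKKKYGG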